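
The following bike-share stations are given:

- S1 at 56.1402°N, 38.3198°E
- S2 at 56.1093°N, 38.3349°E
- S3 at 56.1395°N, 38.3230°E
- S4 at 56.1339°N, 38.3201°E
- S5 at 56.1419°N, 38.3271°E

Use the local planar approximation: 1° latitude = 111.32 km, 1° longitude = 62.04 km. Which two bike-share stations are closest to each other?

Pairwise distances:
S1–S3: √((-0.0007·111.32)² + (0.0032·62.04)²) = √(0.006072 + 0.039413) = 0.2133 km
S3–S5: √((0.0024·111.32)² + (0.0041·62.04)²) = √(0.071379 + 0.064701) = 0.3689 km
S1–S5: √((0.0017·111.32)² + (0.0073·62.04)²) = √(0.035813 + 0.205111) = 0.4908 km
S3–S4: √((-0.0056·111.32)² + (-0.0029·62.04)²) = √(0.388618 + 0.032370) = 0.6488 km
S1–S4: √((-0.0063·111.32)² + (0.0003·62.04)²) = √(0.491844 + 0.000346) = 0.7016 km
S4–S5: √((0.0080·111.32)² + (0.0070·62.04)²) = √(0.793097 + 0.188599) = 0.9908 km
S2–S4: √((0.0246·111.32)² + (-0.0148·62.04)²) = √(7.499229 + 0.843077) = 2.8883 km
S2–S3: √((0.0302·111.32)² + (-0.0119·62.04)²) = √(11.302130 + 0.545051) = 3.4420 km
S1–S2: √((-0.0309·111.32)² + (0.0151·62.04)²) = √(11.832141 + 0.877602) = 3.5651 km
S2–S5: √((0.0326·111.32)² + (-0.0078·62.04)²) = √(13.169873 + 0.234171) = 3.6612 km
Closest pair: S1–S3 at 0.2133 km.

S1 and S3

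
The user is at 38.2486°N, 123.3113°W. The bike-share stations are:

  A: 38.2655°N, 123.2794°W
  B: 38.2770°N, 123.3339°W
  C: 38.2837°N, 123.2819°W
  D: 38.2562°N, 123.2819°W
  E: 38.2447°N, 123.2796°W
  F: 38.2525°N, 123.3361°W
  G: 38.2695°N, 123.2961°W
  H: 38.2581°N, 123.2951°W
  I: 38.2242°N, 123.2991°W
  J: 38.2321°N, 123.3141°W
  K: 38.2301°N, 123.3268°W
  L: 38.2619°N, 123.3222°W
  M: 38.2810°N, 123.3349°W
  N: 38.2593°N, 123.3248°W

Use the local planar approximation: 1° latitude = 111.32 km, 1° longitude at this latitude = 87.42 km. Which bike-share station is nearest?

Distances from 38.2486°N, 123.3113°W:
A: 3.3639 km
B: 3.7281 km
C: 4.6768 km
D: 2.7058 km
E: 2.8050 km
F: 2.2111 km
G: 2.6793 km
H: 1.7675 km
I: 2.9181 km
J: 1.8530 km
K: 2.4652 km
L: 1.7607 km
M: 4.1551 km
N: 1.6768 km
Minimum: N at 1.6768 km.

N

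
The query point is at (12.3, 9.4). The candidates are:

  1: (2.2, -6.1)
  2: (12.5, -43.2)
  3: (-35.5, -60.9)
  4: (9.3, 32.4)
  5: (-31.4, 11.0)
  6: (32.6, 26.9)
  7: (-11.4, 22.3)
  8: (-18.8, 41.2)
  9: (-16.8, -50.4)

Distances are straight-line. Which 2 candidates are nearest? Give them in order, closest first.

Distances from (12.3, 9.4):
1: 18.5
2: 52.6
3: 85.0
4: 23.2
5: 43.7
6: 26.8
7: 27.0
8: 44.5
9: 66.5
Sorted: 1 (18.5) < 4 (23.2) < 6 (26.8) < 7 (27.0) < …

1, 4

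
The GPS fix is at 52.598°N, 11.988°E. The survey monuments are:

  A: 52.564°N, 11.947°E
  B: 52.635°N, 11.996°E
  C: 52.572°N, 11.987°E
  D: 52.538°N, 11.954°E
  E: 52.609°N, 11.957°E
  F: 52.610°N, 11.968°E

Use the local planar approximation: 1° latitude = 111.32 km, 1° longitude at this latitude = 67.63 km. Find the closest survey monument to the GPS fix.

F

Distances from 52.598°N, 11.988°E:
A: 4.692 km
B: 4.154 km
C: 2.895 km
D: 7.064 km
E: 2.428 km
F: 1.901 km
Minimum: F at 1.901 km.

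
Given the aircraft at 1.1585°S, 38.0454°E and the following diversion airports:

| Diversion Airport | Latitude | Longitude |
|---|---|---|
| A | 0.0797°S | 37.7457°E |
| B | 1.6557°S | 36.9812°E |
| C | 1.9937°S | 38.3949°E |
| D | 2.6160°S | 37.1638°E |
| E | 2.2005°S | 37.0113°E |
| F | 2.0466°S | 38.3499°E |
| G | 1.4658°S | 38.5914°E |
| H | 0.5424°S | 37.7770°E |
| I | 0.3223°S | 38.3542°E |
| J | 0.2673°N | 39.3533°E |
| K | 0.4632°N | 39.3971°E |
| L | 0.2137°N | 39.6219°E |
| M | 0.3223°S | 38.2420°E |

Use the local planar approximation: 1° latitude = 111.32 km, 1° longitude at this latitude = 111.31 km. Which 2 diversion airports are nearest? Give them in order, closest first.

G, H

Distances from 1.1585°S, 38.0454°E:
A: 124.6393 km
B: 130.7489 km
C: 100.7853 km
D: 189.6164 km
E: 163.4144 km
F: 104.5119 km
G: 69.7414 km
H: 74.8088 km
I: 99.2292 km
J: 215.3747 km
K: 235.0059 km
L: 232.6518 km
M: 95.6235 km
Sorted: G (69.7414 km) < H (74.8088 km) < M (95.6235 km) < I (99.2292 km) < …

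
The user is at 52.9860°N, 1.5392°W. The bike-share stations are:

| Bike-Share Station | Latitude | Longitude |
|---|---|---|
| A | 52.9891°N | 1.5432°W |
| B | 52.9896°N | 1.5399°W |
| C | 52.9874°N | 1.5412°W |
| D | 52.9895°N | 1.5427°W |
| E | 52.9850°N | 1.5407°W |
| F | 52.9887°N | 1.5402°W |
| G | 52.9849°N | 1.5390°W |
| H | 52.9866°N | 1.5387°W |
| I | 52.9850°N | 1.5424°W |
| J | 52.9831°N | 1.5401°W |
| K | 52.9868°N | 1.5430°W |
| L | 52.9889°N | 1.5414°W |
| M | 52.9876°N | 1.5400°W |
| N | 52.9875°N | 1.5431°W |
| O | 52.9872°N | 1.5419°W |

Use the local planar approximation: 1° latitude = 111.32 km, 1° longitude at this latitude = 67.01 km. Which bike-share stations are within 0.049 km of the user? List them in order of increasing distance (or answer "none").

Distances from 52.9860°N, 1.5392°W:
A: √((0.0031·111.32)² + (-0.0040·67.01)²) = √(0.119088 + 0.071845) = 0.4370 km
B: √((0.0036·111.32)² + (-0.0007·67.01)²) = √(0.160602 + 0.002200) = 0.4035 km
C: √((0.0014·111.32)² + (-0.0020·67.01)²) = √(0.024289 + 0.017961) = 0.2055 km
D: √((0.0035·111.32)² + (-0.0035·67.01)²) = √(0.151804 + 0.055007) = 0.4548 km
E: √((-0.0010·111.32)² + (-0.0015·67.01)²) = √(0.012392 + 0.010103) = 0.1500 km
F: √((0.0027·111.32)² + (-0.0010·67.01)²) = √(0.090339 + 0.004490) = 0.3079 km
G: √((-0.0011·111.32)² + (0.0002·67.01)²) = √(0.014994 + 0.000180) = 0.1232 km
H: √((0.0006·111.32)² + (0.0005·67.01)²) = √(0.004461 + 0.001123) = 0.0747 km
I: √((-0.0010·111.32)² + (-0.0032·67.01)²) = √(0.012392 + 0.045981) = 0.2416 km
J: √((-0.0029·111.32)² + (-0.0009·67.01)²) = √(0.104218 + 0.003637) = 0.3284 km
K: √((0.0008·111.32)² + (-0.0038·67.01)²) = √(0.007931 + 0.064841) = 0.2698 km
L: √((0.0029·111.32)² + (-0.0022·67.01)²) = √(0.104218 + 0.021733) = 0.3549 km
M: √((0.0016·111.32)² + (-0.0008·67.01)²) = √(0.031724 + 0.002874) = 0.1860 km
N: √((0.0015·111.32)² + (-0.0039·67.01)²) = √(0.027882 + 0.068298) = 0.3101 km
O: √((0.0012·111.32)² + (-0.0027·67.01)²) = √(0.017845 + 0.032735) = 0.2249 km
Threshold 0.049 km: none within range.

none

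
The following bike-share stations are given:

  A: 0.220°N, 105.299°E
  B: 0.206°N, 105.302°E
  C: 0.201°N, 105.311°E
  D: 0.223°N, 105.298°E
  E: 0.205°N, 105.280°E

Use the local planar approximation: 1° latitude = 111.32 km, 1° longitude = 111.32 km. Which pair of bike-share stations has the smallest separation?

A and D

Pairwise distances:
A–B: 1.594 km
A–C: 2.502 km
A–D: 0.352 km
A–E: 2.695 km
B–C: 1.146 km
B–D: 1.944 km
B–E: 2.452 km
C–D: 2.845 km
C–E: 3.480 km
D–E: 2.834 km
Closest pair: A–D at 0.352 km.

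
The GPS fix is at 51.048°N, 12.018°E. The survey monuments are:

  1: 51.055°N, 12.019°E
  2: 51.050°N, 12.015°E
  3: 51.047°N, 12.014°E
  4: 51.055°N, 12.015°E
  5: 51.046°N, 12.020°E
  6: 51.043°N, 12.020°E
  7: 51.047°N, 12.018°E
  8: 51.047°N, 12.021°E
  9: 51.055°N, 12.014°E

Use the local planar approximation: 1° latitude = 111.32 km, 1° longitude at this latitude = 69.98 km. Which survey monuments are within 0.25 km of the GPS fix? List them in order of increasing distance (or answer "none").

Distances from 51.048°N, 12.018°E:
1: √((0.007·111.32)² + (0.001·69.98)²) = √(0.60721 + 0.00490) = 0.782 km
2: √((0.002·111.32)² + (-0.003·69.98)²) = √(0.04957 + 0.04407) = 0.306 km
3: √((-0.001·111.32)² + (-0.004·69.98)²) = √(0.01239 + 0.07836) = 0.301 km
4: √((0.007·111.32)² + (-0.003·69.98)²) = √(0.60721 + 0.04407) = 0.807 km
5: √((-0.002·111.32)² + (0.002·69.98)²) = √(0.04957 + 0.01959) = 0.263 km
6: √((-0.005·111.32)² + (0.002·69.98)²) = √(0.30980 + 0.01959) = 0.574 km
7: √((-0.001·111.32)² + (0.000·69.98)²) = √(0.01239 + 0.00000) = 0.111 km
8: √((-0.001·111.32)² + (0.003·69.98)²) = √(0.01239 + 0.04407) = 0.238 km
9: √((0.007·111.32)² + (-0.004·69.98)²) = √(0.60721 + 0.07836) = 0.828 km
Threshold 0.25 km: 7 (0.111 km), 8 (0.238 km) are within range.

7, 8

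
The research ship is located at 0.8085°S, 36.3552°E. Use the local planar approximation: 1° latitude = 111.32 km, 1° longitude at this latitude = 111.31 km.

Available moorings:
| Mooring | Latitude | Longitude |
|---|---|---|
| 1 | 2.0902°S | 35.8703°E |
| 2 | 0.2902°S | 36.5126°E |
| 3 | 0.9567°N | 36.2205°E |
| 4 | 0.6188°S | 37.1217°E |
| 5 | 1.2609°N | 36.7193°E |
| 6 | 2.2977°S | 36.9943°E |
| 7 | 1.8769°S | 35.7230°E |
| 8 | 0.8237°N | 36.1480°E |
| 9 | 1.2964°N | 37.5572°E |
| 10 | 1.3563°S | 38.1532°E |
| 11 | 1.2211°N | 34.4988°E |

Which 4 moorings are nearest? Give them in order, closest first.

Distances from 0.8085°S, 36.3552°E:
1: √((-1.2817·111.32)² + (-0.4849·111.31)²) = √(20357.252525 + 2913.216317) = 152.5466 km
2: √((0.5183·111.32)² + (0.1574·111.31)²) = √(3328.961810 + 306.957198) = 60.2986 km
3: √((1.7652·111.32)² + (-0.1347·111.31)²) = √(38613.061156 + 224.803753) = 197.0732 km
4: √((0.1897·111.32)² + (0.7665·111.31)²) = √(445.944752 + 7279.351384) = 87.8937 km
5: √((2.0694·111.32)² + (0.3641·111.31)²) = √(53068.313349 + 1642.516433) = 233.9035 km
6: √((-1.4892·111.32)² + (0.6391·111.31)²) = √(27482.260406 + 5060.646487) = 180.3965 km
7: √((-1.0684·111.32)² + (-0.6322·111.31)²) = √(14145.364862 + 4951.962515) = 138.1931 km
8: √((1.6322·111.32)² + (-0.2072·111.31)²) = √(33013.619566 + 531.921896) = 183.1544 km
9: √((2.1049·111.32)² + (1.2020·111.31)²) = √(54904.675810 + 17901.000341) = 269.8253 km
10: √((-0.5478·111.32)² + (1.7980·111.31)²) = √(3718.694069 + 40054.170328) = 209.2197 km
11: √((2.0296·111.32)² + (-1.8564·111.31)²) = √(51046.656760 + 42698.388556) = 306.1781 km
Sorted: 2 (60.2986 km) < 4 (87.8937 km) < 7 (138.1931 km) < 1 (152.5466 km) < 6 (180.3965 km) < 8 (183.1544 km) < …

2, 4, 7, 1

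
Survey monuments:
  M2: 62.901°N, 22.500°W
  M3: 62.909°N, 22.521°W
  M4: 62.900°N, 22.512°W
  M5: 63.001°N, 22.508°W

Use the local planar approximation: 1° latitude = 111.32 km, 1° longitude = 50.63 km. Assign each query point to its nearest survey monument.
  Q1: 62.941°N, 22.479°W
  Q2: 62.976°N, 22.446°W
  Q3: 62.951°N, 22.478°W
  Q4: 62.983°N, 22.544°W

Q1→M3; Q2→M5; Q3→M3; Q4→M5

Q1 at 62.941°N, 22.479°W:
  M2: 4.578 km
  M3: 4.149 km
  M4: 4.860 km
  M5: 6.839 km
  → nearest: M3 (4.149 km)
Q2 at 62.976°N, 22.446°W:
  M2: 8.785 km
  M3: 8.369 km
  M4: 9.096 km
  M5: 4.195 km
  → nearest: M5 (4.195 km)
Q3 at 62.951°N, 22.478°W:
  M2: 5.676 km
  M3: 5.157 km
  M4: 5.933 km
  M5: 5.770 km
  → nearest: M3 (5.157 km)
Q4 at 62.983°N, 22.544°W:
  M2: 9.396 km
  M3: 8.320 km
  M4: 9.381 km
  M5: 2.709 km
  → nearest: M5 (2.709 km)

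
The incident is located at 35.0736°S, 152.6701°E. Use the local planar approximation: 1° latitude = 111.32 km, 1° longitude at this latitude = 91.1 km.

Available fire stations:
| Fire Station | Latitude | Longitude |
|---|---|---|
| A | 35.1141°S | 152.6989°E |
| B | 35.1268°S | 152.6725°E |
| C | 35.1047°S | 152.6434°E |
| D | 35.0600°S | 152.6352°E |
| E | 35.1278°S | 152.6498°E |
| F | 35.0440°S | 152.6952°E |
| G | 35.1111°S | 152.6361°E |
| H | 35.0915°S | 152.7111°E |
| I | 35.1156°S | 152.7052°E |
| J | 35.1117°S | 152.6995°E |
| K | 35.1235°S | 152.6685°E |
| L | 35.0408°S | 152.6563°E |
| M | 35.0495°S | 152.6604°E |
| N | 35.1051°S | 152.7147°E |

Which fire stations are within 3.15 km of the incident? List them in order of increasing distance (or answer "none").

Distances from 35.0736°S, 152.6701°E:
A: √((-0.0405·111.32)² + (0.0288·91.1)²) = √(20.326212 + 6.883697) = 5.2163 km
B: √((-0.0532·111.32)² + (0.0024·91.1)²) = √(35.072737 + 0.047803) = 5.9263 km
C: √((-0.0311·111.32)² + (-0.0267·91.1)²) = √(11.985804 + 5.916424) = 4.2311 km
D: √((0.0136·111.32)² + (-0.0349·91.1)²) = √(2.292051 + 10.108521) = 3.5214 km
E: √((-0.0542·111.32)² + (-0.0203·91.1)²) = √(36.403653 + 3.420021) = 6.3106 km
F: √((0.0296·111.32)² + (0.0251·91.1)²) = √(10.857499 + 5.228585) = 4.0107 km
G: √((-0.0375·111.32)² + (-0.0340·91.1)²) = √(17.426450 + 9.593887) = 5.1981 km
H: √((-0.0179·111.32)² + (0.0410·91.1)²) = √(3.970566 + 13.950972) = 4.2334 km
I: √((-0.0420·111.32)² + (0.0351·91.1)²) = √(21.859739 + 10.224710) = 5.6643 km
J: √((-0.0381·111.32)² + (0.0294·91.1)²) = √(17.988558 + 7.173505) = 5.0162 km
K: √((-0.0499·111.32)² + (-0.0016·91.1)²) = √(30.856558 + 0.021246) = 5.5568 km
L: √((0.0328·111.32)² + (-0.0138·91.1)²) = √(13.331962 + 1.580502) = 3.8617 km
M: √((0.0241·111.32)² + (-0.0097·91.1)²) = √(7.197480 + 0.780873) = 2.8246 km
N: √((-0.0315·111.32)² + (0.0446·91.1)²) = √(12.296103 + 16.508457) = 5.3670 km
Threshold 3.15 km: M (2.8246 km) is within range.

M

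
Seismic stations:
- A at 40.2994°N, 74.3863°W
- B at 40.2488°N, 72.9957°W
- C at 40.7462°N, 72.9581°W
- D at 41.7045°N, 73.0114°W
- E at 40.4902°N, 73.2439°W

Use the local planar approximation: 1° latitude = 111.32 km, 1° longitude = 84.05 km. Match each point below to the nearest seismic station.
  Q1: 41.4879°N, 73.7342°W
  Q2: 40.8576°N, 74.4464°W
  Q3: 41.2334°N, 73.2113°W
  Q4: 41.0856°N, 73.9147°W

Q1→D; Q2→A; Q3→D; Q4→E

Q1 at 41.4879°N, 73.7342°W:
  A: 143.2073 km
  B: 151.2591 km
  C: 105.2248 km
  D: 65.3614 km
  E: 118.4628 km
  → nearest: D (65.3614 km)
Q2 at 40.8576°N, 74.4464°W:
  A: 62.3438 km
  B: 139.5000 km
  C: 125.7048 km
  D: 153.0860 km
  E: 109.0316 km
  → nearest: A (62.3438 km)
Q3 at 41.2334°N, 73.2113°W:
  A: 143.4003 km
  B: 111.0936 km
  C: 58.2610 km
  D: 55.0686 km
  E: 82.7784 km
  → nearest: D (55.0686 km)
Q4 at 41.0856°N, 73.9147°W:
  A: 96.0775 km
  B: 121.0112 km
  C: 88.8369 km
  D: 102.5225 km
  E: 87.0162 km
  → nearest: E (87.0162 km)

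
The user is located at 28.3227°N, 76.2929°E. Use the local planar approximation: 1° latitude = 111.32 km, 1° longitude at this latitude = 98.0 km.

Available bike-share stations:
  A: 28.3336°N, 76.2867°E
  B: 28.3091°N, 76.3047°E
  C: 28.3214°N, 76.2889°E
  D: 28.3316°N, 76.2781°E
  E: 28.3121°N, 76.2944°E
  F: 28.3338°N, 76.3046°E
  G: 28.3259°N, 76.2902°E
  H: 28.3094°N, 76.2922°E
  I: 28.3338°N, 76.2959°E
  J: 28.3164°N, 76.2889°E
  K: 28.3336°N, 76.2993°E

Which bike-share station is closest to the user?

C

Distances from 28.3227°N, 76.2929°E:
A: 1.3570 km
B: 1.9051 km
C: 0.4179 km
D: 1.7565 km
E: 1.1891 km
F: 1.6857 km
G: 0.4437 km
H: 1.4821 km
I: 1.2701 km
J: 0.8034 km
K: 1.3659 km
Minimum: C at 0.4179 km.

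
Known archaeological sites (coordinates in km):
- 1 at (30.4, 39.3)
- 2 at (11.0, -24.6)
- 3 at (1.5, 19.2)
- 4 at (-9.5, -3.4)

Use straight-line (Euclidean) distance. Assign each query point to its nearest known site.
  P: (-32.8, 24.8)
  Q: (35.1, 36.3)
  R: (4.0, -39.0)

P at (-32.8, 24.8):
  1: √((63.2)² + (14.5)²) = √(3994.240 + 210.250) = 64.8 km
  2: √((43.8)² + (-49.4)²) = √(1918.440 + 2440.360) = 66.0 km
  3: √((34.3)² + (-5.6)²) = √(1176.490 + 31.360) = 34.8 km
  4: √((23.3)² + (-28.2)²) = √(542.890 + 795.240) = 36.6 km
  → nearest: 3 (34.8 km)
Q at (35.1, 36.3):
  1: √((-4.7)² + (3.0)²) = √(22.090 + 9.000) = 5.6 km
  2: √((-24.1)² + (-60.9)²) = √(580.810 + 3708.810) = 65.5 km
  3: √((-33.6)² + (-17.1)²) = √(1128.960 + 292.410) = 37.7 km
  4: √((-44.6)² + (-39.7)²) = √(1989.160 + 1576.090) = 59.7 km
  → nearest: 1 (5.6 km)
R at (4.0, -39.0):
  1: √((26.4)² + (78.3)²) = √(696.960 + 6130.890) = 82.6 km
  2: √((7.0)² + (14.4)²) = √(49.000 + 207.360) = 16.0 km
  3: √((-2.5)² + (58.2)²) = √(6.250 + 3387.240) = 58.3 km
  4: √((-13.5)² + (35.6)²) = √(182.250 + 1267.360) = 38.1 km
  → nearest: 2 (16.0 km)

P→3; Q→1; R→2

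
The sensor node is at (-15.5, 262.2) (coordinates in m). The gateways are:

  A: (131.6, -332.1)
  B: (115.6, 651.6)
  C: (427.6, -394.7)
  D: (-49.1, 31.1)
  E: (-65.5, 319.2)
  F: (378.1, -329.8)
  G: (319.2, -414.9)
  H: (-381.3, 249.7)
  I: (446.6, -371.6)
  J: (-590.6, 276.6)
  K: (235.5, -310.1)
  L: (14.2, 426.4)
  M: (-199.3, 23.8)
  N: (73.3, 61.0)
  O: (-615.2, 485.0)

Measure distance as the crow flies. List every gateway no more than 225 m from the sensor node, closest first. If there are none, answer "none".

Distances from (-15.5, 262.2):
A: 612.2 m
B: 410.9 m
C: 792.4 m
D: 233.5 m
E: 75.8 m
F: 710.9 m
G: 755.3 m
H: 366.0 m
I: 784.4 m
J: 575.3 m
K: 624.9 m
L: 166.9 m
M: 301.0 m
N: 219.9 m
O: 639.7 m
Threshold 225 m: E (75.8 m), L (166.9 m), N (219.9 m) are within range.

E, L, N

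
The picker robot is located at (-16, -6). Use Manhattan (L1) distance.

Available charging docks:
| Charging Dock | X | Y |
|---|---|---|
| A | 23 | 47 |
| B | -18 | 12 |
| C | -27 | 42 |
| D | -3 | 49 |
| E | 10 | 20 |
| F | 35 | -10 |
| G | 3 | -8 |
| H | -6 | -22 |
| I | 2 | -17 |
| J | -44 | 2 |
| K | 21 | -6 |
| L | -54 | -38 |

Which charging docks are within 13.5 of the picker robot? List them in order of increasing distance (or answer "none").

none

Distances from (-16, -6):
A: |39| + |53| = 39 + 53 = 92
B: |-2| + |18| = 2 + 18 = 20
C: |-11| + |48| = 11 + 48 = 59
D: |13| + |55| = 13 + 55 = 68
E: |26| + |26| = 26 + 26 = 52
F: |51| + |-4| = 51 + 4 = 55
G: |19| + |-2| = 19 + 2 = 21
H: |10| + |-16| = 10 + 16 = 26
I: |18| + |-11| = 18 + 11 = 29
J: |-28| + |8| = 28 + 8 = 36
K: |37| + |0| = 37 + 0 = 37
L: |-38| + |-32| = 38 + 32 = 70
Threshold 13.5: none within range.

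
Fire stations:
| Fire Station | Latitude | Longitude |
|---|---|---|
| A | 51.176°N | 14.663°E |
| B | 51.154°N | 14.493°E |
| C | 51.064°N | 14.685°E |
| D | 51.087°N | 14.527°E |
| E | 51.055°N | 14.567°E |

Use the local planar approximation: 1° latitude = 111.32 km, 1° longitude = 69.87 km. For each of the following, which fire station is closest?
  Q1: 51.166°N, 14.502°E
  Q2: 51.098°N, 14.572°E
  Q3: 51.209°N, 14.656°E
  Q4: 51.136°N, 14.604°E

Q1 at 51.166°N, 14.502°E:
  A: √((0.010·111.32)² + (0.161·69.87)²) = √(1.23921 + 126.54158) = 11.304 km
  B: √((-0.012·111.32)² + (-0.009·69.87)²) = √(1.78447 + 0.39543) = 1.476 km
  C: √((-0.102·111.32)² + (0.183·69.87)²) = √(128.92785 + 163.48717) = 17.100 km
  D: √((-0.079·111.32)² + (0.025·69.87)²) = √(77.33936 + 3.05114) = 8.966 km
  E: √((-0.111·111.32)² + (0.065·69.87)²) = √(152.68359 + 20.62568) = 13.165 km
  → nearest: B (1.476 km)
Q2 at 51.098°N, 14.572°E:
  A: √((0.078·111.32)² + (0.091·69.87)²) = √(75.39379 + 40.42633) = 10.762 km
  B: √((0.056·111.32)² + (-0.079·69.87)²) = √(38.86176 + 30.46742) = 8.326 km
  C: √((-0.034·111.32)² + (0.113·69.87)²) = √(14.32532 + 62.33592) = 8.756 km
  D: √((-0.011·111.32)² + (-0.045·69.87)²) = √(1.49945 + 9.88568) = 3.374 km
  E: √((-0.043·111.32)² + (-0.005·69.87)²) = √(22.91307 + 0.12205) = 4.799 km
  → nearest: D (3.374 km)
Q3 at 51.209°N, 14.656°E:
  A: √((-0.033·111.32)² + (0.007·69.87)²) = √(13.49504 + 0.23921) = 3.706 km
  B: √((-0.055·111.32)² + (-0.163·69.87)²) = √(37.48623 + 129.70499) = 12.930 km
  C: √((-0.145·111.32)² + (0.029·69.87)²) = √(260.54479 + 4.10561) = 16.268 km
  D: √((-0.122·111.32)² + (-0.129·69.87)²) = √(184.44465 + 81.23832) = 16.300 km
  E: √((-0.154·111.32)² + (-0.089·69.87)²) = √(293.89205 + 38.66887) = 18.236 km
  → nearest: A (3.706 km)
Q4 at 51.136°N, 14.604°E:
  A: √((0.040·111.32)² + (0.059·69.87)²) = √(19.82743 + 16.99360) = 6.068 km
  B: √((0.018·111.32)² + (-0.111·69.87)²) = √(4.01505 + 60.14887) = 8.010 km
  C: √((-0.072·111.32)² + (0.081·69.87)²) = √(64.24087 + 32.02960) = 9.812 km
  D: √((-0.049·111.32)² + (-0.077·69.87)²) = √(29.75353 + 28.94429) = 7.661 km
  E: √((-0.081·111.32)² + (-0.037·69.87)²) = √(81.30485 + 6.68321) = 9.380 km
  → nearest: A (6.068 km)

Q1→B; Q2→D; Q3→A; Q4→A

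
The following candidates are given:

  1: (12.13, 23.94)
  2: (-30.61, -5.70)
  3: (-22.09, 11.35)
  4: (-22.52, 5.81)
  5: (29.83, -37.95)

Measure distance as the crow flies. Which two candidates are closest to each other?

Pairwise distances:
1–2: 52.01
1–3: 36.46
1–4: 39.11
1–5: 64.37
2–3: 19.06
2–4: 14.07
2–5: 68.51
3–4: 5.56
3–5: 71.60
4–5: 68.23
Closest pair: 3–4 at 5.56.

3 and 4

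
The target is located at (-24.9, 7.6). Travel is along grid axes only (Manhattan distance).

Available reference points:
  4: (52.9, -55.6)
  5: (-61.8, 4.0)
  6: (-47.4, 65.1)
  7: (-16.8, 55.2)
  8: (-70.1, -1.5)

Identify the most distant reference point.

Distances from (-24.9, 7.6):
4: |77.8| + |-63.2| = 77.8 + 63.2 = 141.0
5: |-36.9| + |-3.6| = 36.9 + 3.6 = 40.5
6: |-22.5| + |57.5| = 22.5 + 57.5 = 80.0
7: |8.1| + |47.6| = 8.1 + 47.6 = 55.7
8: |-45.2| + |-9.1| = 45.2 + 9.1 = 54.3
Maximum: 4 at 141.0.

4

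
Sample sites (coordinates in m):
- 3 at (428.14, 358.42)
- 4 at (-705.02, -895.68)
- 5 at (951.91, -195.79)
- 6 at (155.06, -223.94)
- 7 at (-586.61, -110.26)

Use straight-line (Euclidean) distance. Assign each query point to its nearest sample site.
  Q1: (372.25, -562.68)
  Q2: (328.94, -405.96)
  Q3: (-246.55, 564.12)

Q1 at (372.25, -562.68):
  3: 922.79 m
  4: 1127.56 m
  5: 686.01 m
  6: 402.39 m
  7: 1060.23 m
  → nearest: 6 (402.39 m)
Q2 at (328.94, -405.96):
  3: 770.79 m
  4: 1144.07 m
  5: 657.47 m
  6: 251.73 m
  7: 962.12 m
  → nearest: 6 (251.73 m)
Q3 at (-246.55, 564.12):
  3: 705.35 m
  4: 1530.10 m
  5: 1419.07 m
  6: 884.49 m
  7: 755.27 m
  → nearest: 3 (705.35 m)

Q1→6; Q2→6; Q3→3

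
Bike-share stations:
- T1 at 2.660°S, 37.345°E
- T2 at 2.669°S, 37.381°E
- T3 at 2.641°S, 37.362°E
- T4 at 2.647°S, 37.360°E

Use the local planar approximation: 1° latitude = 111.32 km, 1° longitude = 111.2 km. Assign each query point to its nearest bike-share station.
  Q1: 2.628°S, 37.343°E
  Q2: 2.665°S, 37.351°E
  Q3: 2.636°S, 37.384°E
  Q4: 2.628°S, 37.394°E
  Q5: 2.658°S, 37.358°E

Q1 at 2.628°S, 37.343°E:
  T1: 3.569 km
  T2: 6.220 km
  T3: 2.561 km
  T4: 2.837 km
  → nearest: T3 (2.561 km)
Q2 at 2.665°S, 37.351°E:
  T1: 0.869 km
  T2: 3.366 km
  T3: 2.938 km
  T4: 2.240 km
  → nearest: T1 (0.869 km)
Q3 at 2.636°S, 37.384°E:
  T1: 5.094 km
  T2: 3.689 km
  T3: 2.509 km
  T4: 2.936 km
  → nearest: T3 (2.509 km)
Q4 at 2.628°S, 37.394°E:
  T1: 6.510 km
  T2: 4.788 km
  T3: 3.841 km
  T4: 4.332 km
  → nearest: T3 (3.841 km)
Q5 at 2.658°S, 37.358°E:
  T1: 1.463 km
  T2: 2.836 km
  T3: 1.944 km
  T4: 1.245 km
  → nearest: T4 (1.245 km)

Q1→T3; Q2→T1; Q3→T3; Q4→T3; Q5→T4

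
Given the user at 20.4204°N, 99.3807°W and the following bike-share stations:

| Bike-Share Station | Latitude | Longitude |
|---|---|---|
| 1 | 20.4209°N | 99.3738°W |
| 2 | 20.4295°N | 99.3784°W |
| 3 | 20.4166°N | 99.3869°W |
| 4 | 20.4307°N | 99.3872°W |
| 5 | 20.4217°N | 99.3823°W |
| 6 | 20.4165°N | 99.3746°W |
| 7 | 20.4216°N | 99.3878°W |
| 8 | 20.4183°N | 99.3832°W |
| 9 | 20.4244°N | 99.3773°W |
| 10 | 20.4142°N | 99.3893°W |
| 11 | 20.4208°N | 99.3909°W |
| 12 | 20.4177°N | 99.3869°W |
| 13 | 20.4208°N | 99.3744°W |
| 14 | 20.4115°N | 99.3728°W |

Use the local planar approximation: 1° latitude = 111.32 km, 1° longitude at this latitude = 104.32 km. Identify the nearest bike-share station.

Distances from 20.4204°N, 99.3807°W:
1: √((0.0005·111.32)² + (0.0069·104.32)²) = √(0.003098 + 0.518124) = 0.7220 km
2: √((0.0091·111.32)² + (0.0023·104.32)²) = √(1.026193 + 0.057569) = 1.0410 km
3: √((-0.0038·111.32)² + (-0.0062·104.32)²) = √(0.178943 + 0.418330) = 0.7728 km
4: √((0.0103·111.32)² + (-0.0065·104.32)²) = √(1.314682 + 0.459792) = 1.3321 km
5: √((0.0013·111.32)² + (-0.0016·104.32)²) = √(0.020943 + 0.027860) = 0.2209 km
6: √((-0.0039·111.32)² + (0.0061·104.32)²) = √(0.188484 + 0.404944) = 0.7703 km
7: √((0.0012·111.32)² + (-0.0071·104.32)²) = √(0.017845 + 0.548595) = 0.7526 km
8: √((-0.0021·111.32)² + (-0.0025·104.32)²) = √(0.054649 + 0.068017) = 0.3502 km
9: √((0.0040·111.32)² + (0.0034·104.32)²) = √(0.198274 + 0.125804) = 0.5693 km
10: √((-0.0062·111.32)² + (-0.0086·104.32)²) = √(0.476354 + 0.804882) = 1.1319 km
11: √((0.0004·111.32)² + (-0.0102·104.32)²) = √(0.001983 + 1.132232) = 1.0650 km
12: √((-0.0027·111.32)² + (-0.0062·104.32)²) = √(0.090339 + 0.418330) = 0.7132 km
13: √((0.0004·111.32)² + (0.0063·104.32)²) = √(0.001983 + 0.431933) = 0.6587 km
14: √((-0.0089·111.32)² + (0.0079·104.32)²) = √(0.981582 + 0.679187) = 1.2887 km
Minimum: 5 at 0.2209 km.

5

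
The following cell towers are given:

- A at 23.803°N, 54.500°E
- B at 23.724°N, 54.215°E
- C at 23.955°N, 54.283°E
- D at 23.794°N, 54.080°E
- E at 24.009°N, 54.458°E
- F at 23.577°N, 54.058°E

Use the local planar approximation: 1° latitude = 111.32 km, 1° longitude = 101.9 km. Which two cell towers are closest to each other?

B and D

Pairwise distances:
A–B: √((-0.079·111.32)² + (-0.285·101.9)²) = √(77.33936 + 843.40872) = 30.344 km
A–C: √((0.152·111.32)² + (-0.217·101.9)²) = √(286.30806 + 488.95381) = 27.844 km
A–D: √((-0.009·111.32)² + (-0.420·101.9)²) = √(1.00376 + 1831.66880) = 42.810 km
A–E: √((0.206·111.32)² + (-0.042·101.9)²) = √(525.87295 + 18.31669) = 23.328 km
A–F: √((-0.226·111.32)² + (-0.442·101.9)²) = √(632.94107 + 2028.58358) = 51.590 km
B–C: √((0.231·111.32)² + (0.068·101.9)²) = √(661.25711 + 48.01381) = 26.632 km
B–D: √((0.070·111.32)² + (-0.135·101.9)²) = √(60.72150 + 189.24129) = 15.810 km
B–E: √((0.285·111.32)² + (0.243·101.9)²) = √(1006.55177 + 613.14179) = 40.245 km
B–F: √((-0.147·111.32)² + (-0.157·101.9)²) = √(267.78181 + 255.94560) = 22.885 km
C–D: √((-0.161·111.32)² + (-0.203·101.9)²) = √(321.21672 + 427.89818) = 27.370 km
C–E: √((0.054·111.32)² + (0.175·101.9)²) = √(36.13549 + 317.99806) = 18.818 km
C–F: √((-0.378·111.32)² + (-0.225·101.9)²) = √(1770.63887 + 525.67026) = 47.920 km
D–E: √((0.215·111.32)² + (0.378·101.9)²) = √(572.82678 + 1483.65173) = 45.348 km
D–F: √((-0.217·111.32)² + (-0.022·101.9)²) = √(583.53359 + 5.02567) = 24.260 km
E–F: √((-0.432·111.32)² + (-0.400·101.9)²) = √(2312.67118 + 1661.37760) = 63.040 km
Closest pair: B–D at 15.810 km.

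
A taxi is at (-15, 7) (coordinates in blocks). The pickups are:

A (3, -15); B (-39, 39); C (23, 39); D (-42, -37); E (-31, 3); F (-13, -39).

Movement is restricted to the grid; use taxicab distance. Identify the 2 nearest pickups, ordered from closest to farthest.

Distances from (-15, 7):
A: 40 blocks
B: 56 blocks
C: 70 blocks
D: 71 blocks
E: 20 blocks
F: 48 blocks
Sorted: E (20 blocks) < A (40 blocks) < F (48 blocks) < B (56 blocks) < …

E, A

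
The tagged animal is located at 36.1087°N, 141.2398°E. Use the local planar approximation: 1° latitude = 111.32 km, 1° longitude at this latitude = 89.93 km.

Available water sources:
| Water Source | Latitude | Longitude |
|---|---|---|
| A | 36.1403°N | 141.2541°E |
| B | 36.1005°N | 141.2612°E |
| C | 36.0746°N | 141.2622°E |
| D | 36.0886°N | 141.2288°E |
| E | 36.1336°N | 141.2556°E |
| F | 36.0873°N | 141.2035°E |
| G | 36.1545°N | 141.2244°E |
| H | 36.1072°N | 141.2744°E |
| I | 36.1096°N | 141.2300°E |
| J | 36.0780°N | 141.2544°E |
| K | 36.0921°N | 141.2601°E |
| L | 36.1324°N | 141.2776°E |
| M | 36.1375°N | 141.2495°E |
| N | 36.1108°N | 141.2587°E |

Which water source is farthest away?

Distances from 36.1087°N, 141.2398°E:
A: 3.7454 km
B: 2.1300 km
C: 4.2974 km
D: 2.4465 km
E: 3.1148 km
F: 4.0413 km
G: 5.2832 km
H: 3.1161 km
I: 0.8870 km
J: 3.6611 km
K: 2.5976 km
L: 4.3030 km
M: 3.3226 km
N: 1.7157 km
Maximum: G at 5.2832 km.

G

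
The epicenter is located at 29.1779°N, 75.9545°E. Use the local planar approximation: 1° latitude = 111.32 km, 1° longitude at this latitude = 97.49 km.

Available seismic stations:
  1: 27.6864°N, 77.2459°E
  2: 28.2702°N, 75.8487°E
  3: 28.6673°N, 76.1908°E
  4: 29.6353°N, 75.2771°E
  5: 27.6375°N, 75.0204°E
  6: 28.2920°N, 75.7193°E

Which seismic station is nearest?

Distances from 29.1779°N, 75.9545°E:
1: √((-1.4915·111.32)² + (1.2914·97.49)²) = √(27567.216101 + 15850.453957) = 208.3691 km
2: √((-0.9077·111.32)² + (-0.1058·97.49)²) = √(10210.125168 + 106.387714) = 101.5702 km
3: √((-0.5106·111.32)² + (0.2363·97.49)²) = √(3230.784691 + 530.698163) = 61.3309 km
4: √((0.4574·111.32)² + (-0.6774·97.49)²) = √(2592.619098 + 4361.245410) = 83.3898 km
5: √((-1.5404·111.32)² + (-0.9341·97.49)²) = √(29404.474018 + 8292.908716) = 194.1581 km
6: √((-0.8859·111.32)² + (-0.2352·97.49)²) = √(9725.586452 + 525.768757) = 101.2490 km
Minimum: 3 at 61.3309 km.

3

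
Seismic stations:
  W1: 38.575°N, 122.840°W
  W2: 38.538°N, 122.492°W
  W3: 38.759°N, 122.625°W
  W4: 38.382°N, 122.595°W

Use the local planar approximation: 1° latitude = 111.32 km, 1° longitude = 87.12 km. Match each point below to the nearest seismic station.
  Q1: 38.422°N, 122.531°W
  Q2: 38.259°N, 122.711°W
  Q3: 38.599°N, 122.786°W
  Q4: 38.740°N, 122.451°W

Q1→W4; Q2→W4; Q3→W1; Q4→W3

Q1 at 38.422°N, 122.531°W:
  W1: √((0.153·111.32)² + (-0.309·87.12)²) = √(290.08766 + 724.69071) = 31.856 km
  W2: √((0.116·111.32)² + (0.039·87.12)²) = √(166.74867 + 11.54423) = 13.353 km
  W3: √((0.337·111.32)² + (-0.094·87.12)²) = √(1407.36322 + 67.06431) = 38.398 km
  W4: √((-0.040·111.32)² + (-0.064·87.12)²) = √(19.82743 + 31.08821) = 7.136 km
  → nearest: W4 (7.136 km)
Q2 at 38.259°N, 122.711°W:
  W1: √((0.316·111.32)² + (-0.129·87.12)²) = √(1237.42977 + 126.30343) = 36.929 km
  W2: √((0.279·111.32)² + (0.219·87.12)²) = √(964.61676 + 364.01893) = 36.450 km
  W3: √((0.500·111.32)² + (0.086·87.12)²) = √(3098.03560 + 56.13486) = 56.162 km
  W4: √((0.123·111.32)² + (0.116·87.12)²) = √(187.48072 + 102.12962) = 17.018 km
  → nearest: W4 (17.018 km)
Q3 at 38.599°N, 122.786°W:
  W1: √((-0.024·111.32)² + (-0.054·87.12)²) = √(7.13787 + 22.13213) = 5.410 km
  W2: √((-0.061·111.32)² + (0.294·87.12)²) = √(46.11116 + 656.04011) = 26.498 km
  W3: √((0.160·111.32)² + (0.161·87.12)²) = √(317.23885 + 196.73765) = 22.671 km
  W4: √((-0.217·111.32)² + (0.191·87.12)²) = √(583.53359 + 276.88694) = 29.333 km
  → nearest: W1 (5.410 km)
Q4 at 38.740°N, 122.451°W:
  W1: √((-0.165·111.32)² + (-0.389·87.12)²) = √(337.37608 + 1148.51041) = 38.547 km
  W2: √((-0.202·111.32)² + (-0.041·87.12)²) = √(505.64898 + 12.75861) = 22.769 km
  W3: √((0.019·111.32)² + (-0.174·87.12)²) = √(4.47356 + 229.79164) = 15.306 km
  W4: √((-0.358·111.32)² + (-0.144·87.12)²) = √(1588.22654 + 157.38405) = 41.781 km
  → nearest: W3 (15.306 km)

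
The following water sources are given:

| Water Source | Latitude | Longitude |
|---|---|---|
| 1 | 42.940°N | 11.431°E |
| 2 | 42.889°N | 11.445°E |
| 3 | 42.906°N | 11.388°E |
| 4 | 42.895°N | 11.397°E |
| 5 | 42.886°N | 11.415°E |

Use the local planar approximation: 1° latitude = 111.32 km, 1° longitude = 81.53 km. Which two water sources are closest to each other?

3 and 4

Pairwise distances:
1–2: 5.791 km
1–3: 5.159 km
1–4: 5.725 km
1–5: 6.151 km
2–3: 5.018 km
2–4: 3.970 km
2–5: 2.469 km
3–4: 1.428 km
3–5: 3.131 km
4–5: 1.777 km
Closest pair: 3–4 at 1.428 km.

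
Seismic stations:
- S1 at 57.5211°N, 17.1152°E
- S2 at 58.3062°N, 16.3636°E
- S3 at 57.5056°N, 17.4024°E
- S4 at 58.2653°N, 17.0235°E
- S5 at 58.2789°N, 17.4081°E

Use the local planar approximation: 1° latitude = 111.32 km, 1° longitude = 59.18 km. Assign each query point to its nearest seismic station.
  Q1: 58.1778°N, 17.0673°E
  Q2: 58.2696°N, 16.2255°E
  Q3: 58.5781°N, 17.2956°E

Q1→S4; Q2→S2; Q3→S5

Q1 at 58.1778°N, 17.0673°E:
  S1: 73.1588 km
  S2: 44.0296 km
  S3: 77.4125 km
  S4: 10.0795 km
  S5: 23.0962 km
  → nearest: S4 (10.0795 km)
Q2 at 58.2696°N, 16.2255°E:
  S1: 98.5647 km
  S2: 9.1320 km
  S3: 109.9282 km
  S4: 47.2281 km
  S5: 69.9939 km
  → nearest: S2 (9.1320 km)
Q3 at 58.5781°N, 17.2956°E:
  S1: 118.1486 km
  S2: 62.9151 km
  S3: 119.5579 km
  S4: 38.3640 km
  S5: 33.9658 km
  → nearest: S5 (33.9658 km)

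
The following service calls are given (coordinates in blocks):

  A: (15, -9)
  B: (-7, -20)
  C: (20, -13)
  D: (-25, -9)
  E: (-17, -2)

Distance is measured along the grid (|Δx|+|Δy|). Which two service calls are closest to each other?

A and C

Pairwise distances:
A–B: 33 blocks
A–C: 9 blocks
A–D: 40 blocks
A–E: 39 blocks
B–C: 34 blocks
B–D: 29 blocks
B–E: 28 blocks
C–D: 49 blocks
C–E: 48 blocks
D–E: 15 blocks
Closest pair: A–C at 9 blocks.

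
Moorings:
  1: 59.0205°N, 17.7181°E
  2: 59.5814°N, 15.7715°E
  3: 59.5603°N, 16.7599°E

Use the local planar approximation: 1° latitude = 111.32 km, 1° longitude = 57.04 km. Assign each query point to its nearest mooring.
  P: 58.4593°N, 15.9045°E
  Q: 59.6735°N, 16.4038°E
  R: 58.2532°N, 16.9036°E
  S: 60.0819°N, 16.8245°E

P→1; Q→3; R→1; S→3

P at 58.4593°N, 15.9045°E:
  1: 120.8482 km
  2: 125.1423 km
  3: 131.9183 km
  → nearest: 1 (120.8482 km)
Q at 59.6735°N, 16.4038°E:
  1: 104.4235 km
  2: 37.4953 km
  3: 23.9034 km
  → nearest: 3 (23.9034 km)
R at 58.2532°N, 16.9036°E:
  1: 97.2333 km
  2: 161.3416 km
  3: 145.7371 km
  → nearest: 1 (97.2333 km)
S at 60.0819°N, 16.8245°E:
  1: 128.6804 km
  2: 81.9257 km
  3: 58.1813 km
  → nearest: 3 (58.1813 km)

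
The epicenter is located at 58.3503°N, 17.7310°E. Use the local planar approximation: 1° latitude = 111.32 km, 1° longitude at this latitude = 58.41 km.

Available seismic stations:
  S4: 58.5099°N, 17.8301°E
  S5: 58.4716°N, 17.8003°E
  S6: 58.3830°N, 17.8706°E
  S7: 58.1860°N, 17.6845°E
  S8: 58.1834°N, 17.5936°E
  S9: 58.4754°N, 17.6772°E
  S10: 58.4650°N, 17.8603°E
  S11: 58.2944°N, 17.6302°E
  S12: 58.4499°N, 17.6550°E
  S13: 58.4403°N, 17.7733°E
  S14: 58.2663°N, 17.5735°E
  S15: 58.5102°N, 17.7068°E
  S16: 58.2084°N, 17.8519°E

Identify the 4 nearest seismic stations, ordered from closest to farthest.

Distances from 58.3503°N, 17.7310°E:
S4: 18.6858 km
S5: 14.0968 km
S6: 8.9297 km
S7: 18.4904 km
S8: 20.2386 km
S9: 14.2763 km
S10: 14.8348 km
S11: 8.5667 km
S12: 11.9431 km
S13: 10.3190 km
S14: 13.1176 km
S15: 17.8561 km
S16: 17.3029 km
Sorted: S11 (8.5667 km) < S6 (8.9297 km) < S13 (10.3190 km) < S12 (11.9431 km) < S14 (13.1176 km) < S5 (14.0968 km) < …

S11, S6, S13, S12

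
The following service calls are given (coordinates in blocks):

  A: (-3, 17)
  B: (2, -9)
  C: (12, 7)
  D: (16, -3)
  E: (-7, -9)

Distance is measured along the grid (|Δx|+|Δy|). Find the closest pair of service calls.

B and E

Pairwise distances:
A–B: 31 blocks
A–C: 25 blocks
A–D: 39 blocks
A–E: 30 blocks
B–C: 26 blocks
B–D: 20 blocks
B–E: 9 blocks
C–D: 14 blocks
C–E: 35 blocks
D–E: 29 blocks
Closest pair: B–E at 9 blocks.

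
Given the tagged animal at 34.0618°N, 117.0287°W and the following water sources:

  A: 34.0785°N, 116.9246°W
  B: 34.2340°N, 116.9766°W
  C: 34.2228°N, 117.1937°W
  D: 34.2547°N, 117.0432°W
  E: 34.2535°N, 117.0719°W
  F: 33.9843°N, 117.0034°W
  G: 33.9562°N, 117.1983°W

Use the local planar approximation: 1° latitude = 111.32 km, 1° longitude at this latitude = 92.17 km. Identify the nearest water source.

F

Distances from 34.0618°N, 117.0287°W:
A: 9.7733 km
B: 19.7616 km
C: 23.5054 km
D: 21.5152 km
E: 21.7083 km
F: 8.9369 km
G: 19.5589 km
Minimum: F at 8.9369 km.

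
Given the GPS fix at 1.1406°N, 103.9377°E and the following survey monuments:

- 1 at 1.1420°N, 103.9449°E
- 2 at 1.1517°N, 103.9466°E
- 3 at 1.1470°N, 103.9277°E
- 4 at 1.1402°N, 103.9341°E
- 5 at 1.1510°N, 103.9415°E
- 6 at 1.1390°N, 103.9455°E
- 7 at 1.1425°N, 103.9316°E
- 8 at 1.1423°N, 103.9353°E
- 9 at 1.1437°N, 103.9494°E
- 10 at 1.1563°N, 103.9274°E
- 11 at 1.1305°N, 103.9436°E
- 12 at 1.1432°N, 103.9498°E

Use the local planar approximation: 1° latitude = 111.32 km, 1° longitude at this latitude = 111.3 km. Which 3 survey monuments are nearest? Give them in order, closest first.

Distances from 1.1406°N, 103.9377°E:
1: 0.8164 km
2: 1.5837 km
3: 1.3215 km
4: 0.4031 km
5: 1.2326 km
6: 0.8862 km
7: 0.7111 km
8: 0.3274 km
9: 1.3472 km
10: 2.0902 km
11: 1.3021 km
12: 1.3775 km
Sorted: 8 (0.3274 km) < 4 (0.4031 km) < 7 (0.7111 km) < 1 (0.8164 km) < 6 (0.8862 km) < …

8, 4, 7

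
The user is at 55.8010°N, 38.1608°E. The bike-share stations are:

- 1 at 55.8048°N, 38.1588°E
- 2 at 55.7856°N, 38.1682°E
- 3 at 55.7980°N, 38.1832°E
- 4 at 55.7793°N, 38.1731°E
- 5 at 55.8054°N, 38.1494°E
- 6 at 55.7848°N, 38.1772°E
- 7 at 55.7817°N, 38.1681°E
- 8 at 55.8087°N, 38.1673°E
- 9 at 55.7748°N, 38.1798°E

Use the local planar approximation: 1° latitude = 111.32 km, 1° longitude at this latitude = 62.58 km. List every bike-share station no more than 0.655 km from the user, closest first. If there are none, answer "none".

1

Distances from 55.8010°N, 38.1608°E:
1: √((0.0038·111.32)² + (-0.0020·62.58)²) = √(0.178943 + 0.015665) = 0.4411 km
2: √((-0.0154·111.32)² + (0.0074·62.58)²) = √(2.938920 + 0.214454) = 1.7758 km
3: √((-0.0030·111.32)² + (0.0224·62.58)²) = √(0.111529 + 1.965021) = 1.4410 km
4: √((-0.0217·111.32)² + (0.0123·62.58)²) = √(5.835336 + 0.592490) = 2.5353 km
5: √((0.0044·111.32)² + (-0.0114·62.58)²) = √(0.239912 + 0.508957) = 0.8654 km
6: √((-0.0162·111.32)² + (0.0164·62.58)²) = √(3.252194 + 1.053316) = 2.0750 km
7: √((-0.0193·111.32)² + (0.0073·62.58)²) = √(4.615949 + 0.208697) = 2.1965 km
8: √((0.0077·111.32)² + (0.0065·62.58)²) = √(0.734730 + 0.165462) = 0.9488 km
9: √((-0.0262·111.32)² + (0.0190·62.58)²) = √(8.506462 + 1.413769) = 3.1496 km
Threshold 0.655 km: 1 (0.4411 km) is within range.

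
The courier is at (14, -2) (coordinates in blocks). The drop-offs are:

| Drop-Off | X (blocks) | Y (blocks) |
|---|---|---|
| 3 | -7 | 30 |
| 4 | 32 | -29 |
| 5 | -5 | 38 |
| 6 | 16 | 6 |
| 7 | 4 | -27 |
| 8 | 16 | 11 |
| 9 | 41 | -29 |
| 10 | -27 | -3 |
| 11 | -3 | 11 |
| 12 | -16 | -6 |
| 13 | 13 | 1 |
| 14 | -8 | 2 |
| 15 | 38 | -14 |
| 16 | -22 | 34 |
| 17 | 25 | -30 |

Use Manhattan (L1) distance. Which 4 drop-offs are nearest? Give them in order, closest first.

Distances from (14, -2):
3: |-21| + |32| = 21 + 32 = 53 blocks
4: |18| + |-27| = 18 + 27 = 45 blocks
5: |-19| + |40| = 19 + 40 = 59 blocks
6: |2| + |8| = 2 + 8 = 10 blocks
7: |-10| + |-25| = 10 + 25 = 35 blocks
8: |2| + |13| = 2 + 13 = 15 blocks
9: |27| + |-27| = 27 + 27 = 54 blocks
10: |-41| + |-1| = 41 + 1 = 42 blocks
11: |-17| + |13| = 17 + 13 = 30 blocks
12: |-30| + |-4| = 30 + 4 = 34 blocks
13: |-1| + |3| = 1 + 3 = 4 blocks
14: |-22| + |4| = 22 + 4 = 26 blocks
15: |24| + |-12| = 24 + 12 = 36 blocks
16: |-36| + |36| = 36 + 36 = 72 blocks
17: |11| + |-28| = 11 + 28 = 39 blocks
Sorted: 13 (4 blocks) < 6 (10 blocks) < 8 (15 blocks) < 14 (26 blocks) < 11 (30 blocks) < 12 (34 blocks) < …

13, 6, 8, 14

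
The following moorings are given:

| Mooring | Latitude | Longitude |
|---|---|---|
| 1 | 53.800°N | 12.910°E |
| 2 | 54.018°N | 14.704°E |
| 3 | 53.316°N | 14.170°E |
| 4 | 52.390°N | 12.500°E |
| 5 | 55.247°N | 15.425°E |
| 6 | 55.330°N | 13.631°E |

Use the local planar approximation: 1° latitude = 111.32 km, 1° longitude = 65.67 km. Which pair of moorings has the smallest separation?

Pairwise distances:
2–3: 85.654 km
1–3: 98.740 km
5–6: 118.174 km
1–2: 120.285 km
2–5: 144.774 km
3–4: 150.510 km
1–4: 159.254 km
2–6: 162.161 km
1–6: 176.778 km
3–6: 226.975 km
3–5: 230.217 km
1–5: 230.705 km
2–4: 231.932 km
4–6: 335.603 km
4–5: 371.546 km
Closest pair: 2–3 at 85.654 km.

2 and 3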